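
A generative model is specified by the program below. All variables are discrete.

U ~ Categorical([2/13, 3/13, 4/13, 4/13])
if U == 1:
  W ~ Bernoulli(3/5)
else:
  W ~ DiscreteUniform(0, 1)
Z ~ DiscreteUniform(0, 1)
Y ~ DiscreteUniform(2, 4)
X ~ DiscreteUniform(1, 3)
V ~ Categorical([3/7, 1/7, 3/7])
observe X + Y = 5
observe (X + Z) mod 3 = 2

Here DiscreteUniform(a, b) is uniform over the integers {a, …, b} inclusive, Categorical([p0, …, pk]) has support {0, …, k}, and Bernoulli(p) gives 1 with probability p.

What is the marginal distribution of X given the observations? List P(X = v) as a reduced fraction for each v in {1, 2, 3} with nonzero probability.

P(X=1) = 1/2, P(X=2) = 1/2

Enumerate traces; 48 have nonzero weight after conditioning:
  (U=0, W=0, Z=0, Y=3, X=2, V=0) weight 1/546
  (U=0, W=0, Z=0, Y=3, X=2, V=1) weight 1/1638
  (U=0, W=0, Z=0, Y=3, X=2, V=2) weight 1/546
  (U=0, W=0, Z=1, Y=4, X=1, V=0) weight 1/546
  (U=0, W=0, Z=1, Y=4, X=1, V=1) weight 1/1638
  (U=0, W=0, Z=1, Y=4, X=1, V=2) weight 1/546
  (U=0, W=1, Z=0, Y=3, X=2, V=0) weight 1/546
  (U=0, W=1, Z=0, Y=3, X=2, V=1) weight 1/1638
  … 40 more
Group by X:
  weight(X=1) = 1/18
  weight(X=2) = 1/18
Total weight = 1/18 + 1/18 = 1/9
P(X=1 | obs) = 1/18 / 1/9 = 1/2
P(X=2 | obs) = 1/18 / 1/9 = 1/2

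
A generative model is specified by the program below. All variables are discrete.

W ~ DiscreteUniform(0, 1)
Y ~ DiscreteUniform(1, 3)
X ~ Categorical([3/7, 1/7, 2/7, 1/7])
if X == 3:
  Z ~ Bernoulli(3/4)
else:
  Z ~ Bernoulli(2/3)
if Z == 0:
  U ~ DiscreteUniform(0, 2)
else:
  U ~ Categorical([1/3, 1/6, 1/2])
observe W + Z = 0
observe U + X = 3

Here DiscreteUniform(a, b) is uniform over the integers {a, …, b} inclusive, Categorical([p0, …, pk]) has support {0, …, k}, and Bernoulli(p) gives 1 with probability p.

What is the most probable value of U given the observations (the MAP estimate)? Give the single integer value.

Enumerate traces; 9 have nonzero weight after conditioning:
  (W=0, Y=1, X=1, Z=0, U=2) weight 1/378
  (W=0, Y=1, X=2, Z=0, U=1) weight 1/189
  (W=0, Y=1, X=3, Z=0, U=0) weight 1/504
  (W=0, Y=2, X=1, Z=0, U=2) weight 1/378
  (W=0, Y=2, X=2, Z=0, U=1) weight 1/189
  (W=0, Y=2, X=3, Z=0, U=0) weight 1/504
  (W=0, Y=3, X=1, Z=0, U=2) weight 1/378
  (W=0, Y=3, X=2, Z=0, U=1) weight 1/189
  … 1 more
Group by U:
  weight(U=0) = 1/168
  weight(U=1) = 1/63
  weight(U=2) = 1/126
Total weight = 1/168 + 1/63 + 1/126 = 5/168
P(U=0 | obs) = 1/168 / 5/168 = 1/5
P(U=1 | obs) = 1/63 / 5/168 = 8/15
P(U=2 | obs) = 1/126 / 5/168 = 4/15
argmax = 1

argmax_v P(U = v | obs) = 1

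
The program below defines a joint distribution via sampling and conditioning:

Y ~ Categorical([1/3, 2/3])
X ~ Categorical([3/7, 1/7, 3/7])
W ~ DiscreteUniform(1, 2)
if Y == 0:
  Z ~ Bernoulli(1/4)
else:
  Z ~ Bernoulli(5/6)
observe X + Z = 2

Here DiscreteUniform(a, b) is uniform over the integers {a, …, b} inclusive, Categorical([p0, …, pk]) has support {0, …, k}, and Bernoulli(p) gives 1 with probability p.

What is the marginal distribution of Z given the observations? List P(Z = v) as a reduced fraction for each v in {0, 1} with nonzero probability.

Enumerate traces; 8 have nonzero weight after conditioning:
  (Y=0, X=1, W=1, Z=1) weight 1/168
  (Y=0, X=1, W=2, Z=1) weight 1/168
  (Y=0, X=2, W=1, Z=0) weight 3/56
  (Y=0, X=2, W=2, Z=0) weight 3/56
  (Y=1, X=1, W=1, Z=1) weight 5/126
  (Y=1, X=1, W=2, Z=1) weight 5/126
  (Y=1, X=2, W=1, Z=0) weight 1/42
  (Y=1, X=2, W=2, Z=0) weight 1/42
Group by Z:
  weight(Z=0) = 13/84
  weight(Z=1) = 23/252
Total weight = 13/84 + 23/252 = 31/126
P(Z=0 | obs) = 13/84 / 31/126 = 39/62
P(Z=1 | obs) = 23/252 / 31/126 = 23/62

P(Z=0) = 39/62, P(Z=1) = 23/62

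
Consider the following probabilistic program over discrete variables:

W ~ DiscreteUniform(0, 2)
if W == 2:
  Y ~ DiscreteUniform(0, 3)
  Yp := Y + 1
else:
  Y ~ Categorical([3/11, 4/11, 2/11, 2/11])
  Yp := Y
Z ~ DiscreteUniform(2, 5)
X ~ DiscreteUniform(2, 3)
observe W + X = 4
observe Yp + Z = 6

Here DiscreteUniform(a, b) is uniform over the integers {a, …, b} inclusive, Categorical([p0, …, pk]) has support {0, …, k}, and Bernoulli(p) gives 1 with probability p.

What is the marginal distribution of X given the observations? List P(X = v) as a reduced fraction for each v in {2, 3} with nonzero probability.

P(X=2) = 11/19, P(X=3) = 8/19

Enumerate traces; 7 have nonzero weight after conditioning:
  (W=1, Y=1, Z=5, X=3) weight 1/66
  (W=1, Y=2, Z=4, X=3) weight 1/132
  (W=1, Y=3, Z=3, X=3) weight 1/132
  (W=2, Y=0, Z=5, X=2) weight 1/96
  (W=2, Y=1, Z=4, X=2) weight 1/96
  (W=2, Y=2, Z=3, X=2) weight 1/96
  (W=2, Y=3, Z=2, X=2) weight 1/96
Group by X:
  weight(X=2) = 1/24
  weight(X=3) = 1/33
Total weight = 1/24 + 1/33 = 19/264
P(X=2 | obs) = 1/24 / 19/264 = 11/19
P(X=3 | obs) = 1/33 / 19/264 = 8/19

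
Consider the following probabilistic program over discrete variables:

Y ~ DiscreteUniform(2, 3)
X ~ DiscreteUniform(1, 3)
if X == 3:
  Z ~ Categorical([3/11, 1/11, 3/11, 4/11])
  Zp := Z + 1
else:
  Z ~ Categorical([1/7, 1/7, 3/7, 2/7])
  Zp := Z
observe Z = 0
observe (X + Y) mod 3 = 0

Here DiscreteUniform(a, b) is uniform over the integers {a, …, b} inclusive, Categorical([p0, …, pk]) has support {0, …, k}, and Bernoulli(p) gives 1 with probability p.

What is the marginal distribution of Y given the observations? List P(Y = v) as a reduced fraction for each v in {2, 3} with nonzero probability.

P(Y=2) = 11/32, P(Y=3) = 21/32

Enumerate traces; 2 have nonzero weight after conditioning:
  (Y=2, X=1, Z=0) weight 1/42
  (Y=3, X=3, Z=0) weight 1/22
Group by Y:
  weight(Y=2) = 1/42
  weight(Y=3) = 1/22
Total weight = 1/42 + 1/22 = 16/231
P(Y=2 | obs) = 1/42 / 16/231 = 11/32
P(Y=3 | obs) = 1/22 / 16/231 = 21/32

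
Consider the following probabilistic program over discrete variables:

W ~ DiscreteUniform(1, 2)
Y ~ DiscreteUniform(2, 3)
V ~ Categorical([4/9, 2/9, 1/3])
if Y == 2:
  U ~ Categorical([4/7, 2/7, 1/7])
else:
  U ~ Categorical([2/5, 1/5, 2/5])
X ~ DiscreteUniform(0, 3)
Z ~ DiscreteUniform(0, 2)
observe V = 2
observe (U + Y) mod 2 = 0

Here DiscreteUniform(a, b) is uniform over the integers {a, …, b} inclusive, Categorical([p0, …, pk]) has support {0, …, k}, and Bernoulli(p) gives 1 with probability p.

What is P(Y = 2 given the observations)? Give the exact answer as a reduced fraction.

P(Y = 2 | obs) = 25/32

Enumerate traces; 72 have nonzero weight after conditioning:
  (W=1, Y=2, V=2, U=0, X=0, Z=0) weight 1/252
  (W=1, Y=2, V=2, U=0, X=0, Z=1) weight 1/252
  (W=1, Y=2, V=2, U=0, X=0, Z=2) weight 1/252
  (W=1, Y=2, V=2, U=0, X=1, Z=0) weight 1/252
  (W=1, Y=2, V=2, U=0, X=1, Z=1) weight 1/252
  (W=1, Y=2, V=2, U=0, X=1, Z=2) weight 1/252
  (W=1, Y=2, V=2, U=0, X=2, Z=0) weight 1/252
  (W=1, Y=2, V=2, U=0, X=2, Z=1) weight 1/252
  (W=1, Y=3, V=2, U=1, X=0, Z=0) weight 1/720
  … 63 more
Group by Y:
  weight(Y=2) = 5/42
  weight(Y=3) = 1/30
Total weight = 5/42 + 1/30 = 16/105
P(Y=2 | obs) = 5/42 / 16/105 = 25/32
P(Y=3 | obs) = 1/30 / 16/105 = 7/32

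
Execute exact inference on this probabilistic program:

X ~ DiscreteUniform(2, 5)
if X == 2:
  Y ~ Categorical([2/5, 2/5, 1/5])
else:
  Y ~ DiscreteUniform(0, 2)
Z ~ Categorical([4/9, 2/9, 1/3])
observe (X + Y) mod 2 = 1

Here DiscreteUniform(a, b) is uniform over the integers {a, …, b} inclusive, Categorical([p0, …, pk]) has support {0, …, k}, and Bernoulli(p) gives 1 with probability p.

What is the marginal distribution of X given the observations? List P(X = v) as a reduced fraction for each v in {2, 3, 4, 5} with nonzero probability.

Enumerate traces; 18 have nonzero weight after conditioning:
  (X=2, Y=1, Z=0) weight 2/45
  (X=2, Y=1, Z=1) weight 1/45
  (X=2, Y=1, Z=2) weight 1/30
  (X=3, Y=0, Z=0) weight 1/27
  (X=3, Y=0, Z=1) weight 1/54
  (X=3, Y=0, Z=2) weight 1/36
  (X=3, Y=2, Z=0) weight 1/27
  (X=3, Y=2, Z=1) weight 1/54
  (X=4, Y=1, Z=0) weight 1/27
  (X=5, Y=0, Z=0) weight 1/27
  … 8 more
Group by X:
  weight(X=2) = 1/10
  weight(X=3) = 1/6
  weight(X=4) = 1/12
  weight(X=5) = 1/6
Total weight = 1/10 + 1/6 + 1/12 + 1/6 = 31/60
P(X=2 | obs) = 1/10 / 31/60 = 6/31
P(X=3 | obs) = 1/6 / 31/60 = 10/31
P(X=4 | obs) = 1/12 / 31/60 = 5/31
P(X=5 | obs) = 1/6 / 31/60 = 10/31

P(X=2) = 6/31, P(X=3) = 10/31, P(X=4) = 5/31, P(X=5) = 10/31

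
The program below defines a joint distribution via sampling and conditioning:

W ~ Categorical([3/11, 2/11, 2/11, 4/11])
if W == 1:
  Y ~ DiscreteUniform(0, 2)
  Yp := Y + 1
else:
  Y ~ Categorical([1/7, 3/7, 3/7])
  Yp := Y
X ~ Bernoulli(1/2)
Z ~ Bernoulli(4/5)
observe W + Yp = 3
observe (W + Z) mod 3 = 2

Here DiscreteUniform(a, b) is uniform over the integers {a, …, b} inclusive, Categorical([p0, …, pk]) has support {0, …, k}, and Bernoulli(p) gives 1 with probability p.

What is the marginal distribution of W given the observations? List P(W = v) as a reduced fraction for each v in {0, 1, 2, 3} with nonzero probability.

Enumerate traces; 4 have nonzero weight after conditioning:
  (W=1, Y=1, X=0, Z=1) weight 4/165
  (W=1, Y=1, X=1, Z=1) weight 4/165
  (W=2, Y=1, X=0, Z=0) weight 3/385
  (W=2, Y=1, X=1, Z=0) weight 3/385
Group by W:
  weight(W=1) = 8/165
  weight(W=2) = 6/385
Total weight = 8/165 + 6/385 = 74/1155
P(W=1 | obs) = 8/165 / 74/1155 = 28/37
P(W=2 | obs) = 6/385 / 74/1155 = 9/37

P(W=1) = 28/37, P(W=2) = 9/37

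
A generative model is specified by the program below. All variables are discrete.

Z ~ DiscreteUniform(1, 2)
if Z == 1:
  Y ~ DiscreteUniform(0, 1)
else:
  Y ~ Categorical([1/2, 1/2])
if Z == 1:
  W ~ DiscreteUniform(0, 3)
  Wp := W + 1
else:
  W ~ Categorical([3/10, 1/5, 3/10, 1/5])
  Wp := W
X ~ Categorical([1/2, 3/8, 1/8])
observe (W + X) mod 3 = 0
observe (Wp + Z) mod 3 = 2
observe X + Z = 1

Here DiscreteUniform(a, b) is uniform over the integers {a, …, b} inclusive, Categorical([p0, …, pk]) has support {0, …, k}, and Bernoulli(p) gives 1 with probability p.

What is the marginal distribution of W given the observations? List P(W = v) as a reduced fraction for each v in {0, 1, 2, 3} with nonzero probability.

Enumerate traces; 4 have nonzero weight after conditioning:
  (Z=1, Y=0, W=0, X=0) weight 1/32
  (Z=1, Y=0, W=3, X=0) weight 1/32
  (Z=1, Y=1, W=0, X=0) weight 1/32
  (Z=1, Y=1, W=3, X=0) weight 1/32
Group by W:
  weight(W=0) = 1/16
  weight(W=3) = 1/16
Total weight = 1/16 + 1/16 = 1/8
P(W=0 | obs) = 1/16 / 1/8 = 1/2
P(W=3 | obs) = 1/16 / 1/8 = 1/2

P(W=0) = 1/2, P(W=3) = 1/2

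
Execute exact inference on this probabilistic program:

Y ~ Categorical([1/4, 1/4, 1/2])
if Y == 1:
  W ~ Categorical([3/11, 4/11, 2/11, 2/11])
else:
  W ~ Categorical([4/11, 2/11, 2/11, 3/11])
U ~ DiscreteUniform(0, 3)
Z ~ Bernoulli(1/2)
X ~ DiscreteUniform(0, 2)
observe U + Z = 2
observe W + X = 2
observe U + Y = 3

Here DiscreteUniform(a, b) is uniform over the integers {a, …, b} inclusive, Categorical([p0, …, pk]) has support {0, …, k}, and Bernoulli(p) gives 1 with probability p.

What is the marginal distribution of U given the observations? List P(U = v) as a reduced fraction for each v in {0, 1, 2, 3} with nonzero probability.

Enumerate traces; 6 have nonzero weight after conditioning:
  (Y=1, W=0, U=2, Z=0, X=2) weight 1/352
  (Y=1, W=1, U=2, Z=0, X=1) weight 1/264
  (Y=1, W=2, U=2, Z=0, X=0) weight 1/528
  (Y=2, W=0, U=1, Z=1, X=2) weight 1/132
  (Y=2, W=1, U=1, Z=1, X=1) weight 1/264
  (Y=2, W=2, U=1, Z=1, X=0) weight 1/264
Group by U:
  weight(U=1) = 1/66
  weight(U=2) = 3/352
Total weight = 1/66 + 3/352 = 25/1056
P(U=1 | obs) = 1/66 / 25/1056 = 16/25
P(U=2 | obs) = 3/352 / 25/1056 = 9/25

P(U=1) = 16/25, P(U=2) = 9/25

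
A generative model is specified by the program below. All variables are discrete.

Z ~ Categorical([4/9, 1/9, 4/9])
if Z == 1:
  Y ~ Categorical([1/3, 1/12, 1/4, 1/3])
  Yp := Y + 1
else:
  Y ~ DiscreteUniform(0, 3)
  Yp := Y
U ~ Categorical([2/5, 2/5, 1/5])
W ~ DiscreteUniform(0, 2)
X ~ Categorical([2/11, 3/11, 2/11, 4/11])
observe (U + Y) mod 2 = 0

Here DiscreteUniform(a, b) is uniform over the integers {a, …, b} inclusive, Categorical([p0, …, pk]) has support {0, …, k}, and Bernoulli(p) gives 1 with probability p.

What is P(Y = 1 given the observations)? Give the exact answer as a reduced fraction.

Enumerate traces; 216 have nonzero weight after conditioning:
  (Z=0, Y=0, U=0, W=0, X=0) weight 4/1485
  (Z=0, Y=0, U=0, W=0, X=1) weight 2/495
  (Z=0, Y=0, U=0, W=0, X=2) weight 4/1485
  (Z=0, Y=0, U=0, W=0, X=3) weight 8/1485
  (Z=0, Y=0, U=0, W=1, X=0) weight 4/1485
  (Z=0, Y=0, U=0, W=1, X=1) weight 2/495
  (Z=0, Y=0, U=0, W=1, X=2) weight 4/1485
  (Z=0, Y=0, U=0, W=1, X=3) weight 8/1485
  (Z=0, Y=1, U=1, W=0, X=0) weight 4/1485
  (Z=0, Y=2, U=0, W=0, X=0) weight 4/1485
  … 206 more
Group by Y:
  weight(Y=0) = 7/45
  weight(Y=1) = 5/54
  weight(Y=2) = 3/20
  weight(Y=3) = 14/135
Total weight = 7/45 + 5/54 + 3/20 + 14/135 = 271/540
P(Y=0 | obs) = 7/45 / 271/540 = 84/271
P(Y=1 | obs) = 5/54 / 271/540 = 50/271
P(Y=2 | obs) = 3/20 / 271/540 = 81/271
P(Y=3 | obs) = 14/135 / 271/540 = 56/271

P(Y = 1 | obs) = 50/271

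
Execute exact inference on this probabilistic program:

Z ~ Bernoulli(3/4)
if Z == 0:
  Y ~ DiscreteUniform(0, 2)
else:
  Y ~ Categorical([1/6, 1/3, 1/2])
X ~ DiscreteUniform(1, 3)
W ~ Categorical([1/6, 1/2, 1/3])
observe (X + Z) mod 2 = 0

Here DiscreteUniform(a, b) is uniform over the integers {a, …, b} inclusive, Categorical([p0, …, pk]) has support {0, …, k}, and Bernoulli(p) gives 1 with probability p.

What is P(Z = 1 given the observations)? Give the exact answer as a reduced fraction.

P(Z = 1 | obs) = 6/7

Enumerate traces; 27 have nonzero weight after conditioning:
  (Z=0, Y=0, X=2, W=0) weight 1/216
  (Z=0, Y=0, X=2, W=1) weight 1/72
  (Z=0, Y=0, X=2, W=2) weight 1/108
  (Z=0, Y=1, X=2, W=0) weight 1/216
  (Z=0, Y=1, X=2, W=1) weight 1/72
  (Z=0, Y=1, X=2, W=2) weight 1/108
  (Z=0, Y=2, X=2, W=0) weight 1/216
  (Z=0, Y=2, X=2, W=1) weight 1/72
  (Z=1, Y=0, X=1, W=0) weight 1/144
  … 18 more
Group by Z:
  weight(Z=0) = 1/12
  weight(Z=1) = 1/2
Total weight = 1/12 + 1/2 = 7/12
P(Z=0 | obs) = 1/12 / 7/12 = 1/7
P(Z=1 | obs) = 1/2 / 7/12 = 6/7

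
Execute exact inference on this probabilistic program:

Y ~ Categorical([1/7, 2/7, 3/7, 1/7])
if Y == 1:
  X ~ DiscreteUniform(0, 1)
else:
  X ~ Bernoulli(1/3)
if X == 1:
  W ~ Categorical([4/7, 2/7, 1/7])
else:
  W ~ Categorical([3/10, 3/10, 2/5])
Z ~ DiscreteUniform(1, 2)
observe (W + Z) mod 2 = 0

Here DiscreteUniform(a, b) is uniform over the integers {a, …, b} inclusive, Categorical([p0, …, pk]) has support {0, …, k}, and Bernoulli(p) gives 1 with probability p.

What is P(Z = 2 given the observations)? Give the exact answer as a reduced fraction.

Enumerate traces; 24 have nonzero weight after conditioning:
  (Y=0, X=0, W=0, Z=2) weight 1/70
  (Y=0, X=0, W=1, Z=1) weight 1/70
  (Y=0, X=0, W=2, Z=2) weight 2/105
  (Y=0, X=1, W=0, Z=2) weight 2/147
  (Y=0, X=1, W=1, Z=1) weight 1/147
  (Y=0, X=1, W=2, Z=2) weight 1/294
  (Y=1, X=0, W=0, Z=2) weight 3/140
  (Y=1, X=0, W=1, Z=1) weight 3/140
  … 16 more
Group by Z:
  weight(Z=1) = 433/2940
  weight(Z=2) = 1037/2940
Total weight = 433/2940 + 1037/2940 = 1/2
P(Z=1 | obs) = 433/2940 / 1/2 = 433/1470
P(Z=2 | obs) = 1037/2940 / 1/2 = 1037/1470

P(Z = 2 | obs) = 1037/1470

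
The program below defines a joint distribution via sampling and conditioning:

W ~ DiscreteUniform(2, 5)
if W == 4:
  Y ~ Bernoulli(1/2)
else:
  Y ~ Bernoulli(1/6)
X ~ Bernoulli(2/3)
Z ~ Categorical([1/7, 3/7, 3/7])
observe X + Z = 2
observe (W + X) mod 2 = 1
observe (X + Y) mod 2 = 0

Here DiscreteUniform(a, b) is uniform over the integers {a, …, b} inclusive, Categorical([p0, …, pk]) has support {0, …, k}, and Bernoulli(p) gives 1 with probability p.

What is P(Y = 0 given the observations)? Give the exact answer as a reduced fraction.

Enumerate traces; 4 have nonzero weight after conditioning:
  (W=2, Y=1, X=1, Z=1) weight 1/84
  (W=3, Y=0, X=0, Z=2) weight 5/168
  (W=4, Y=1, X=1, Z=1) weight 1/28
  (W=5, Y=0, X=0, Z=2) weight 5/168
Group by Y:
  weight(Y=0) = 5/84
  weight(Y=1) = 1/21
Total weight = 5/84 + 1/21 = 3/28
P(Y=0 | obs) = 5/84 / 3/28 = 5/9
P(Y=1 | obs) = 1/21 / 3/28 = 4/9

P(Y = 0 | obs) = 5/9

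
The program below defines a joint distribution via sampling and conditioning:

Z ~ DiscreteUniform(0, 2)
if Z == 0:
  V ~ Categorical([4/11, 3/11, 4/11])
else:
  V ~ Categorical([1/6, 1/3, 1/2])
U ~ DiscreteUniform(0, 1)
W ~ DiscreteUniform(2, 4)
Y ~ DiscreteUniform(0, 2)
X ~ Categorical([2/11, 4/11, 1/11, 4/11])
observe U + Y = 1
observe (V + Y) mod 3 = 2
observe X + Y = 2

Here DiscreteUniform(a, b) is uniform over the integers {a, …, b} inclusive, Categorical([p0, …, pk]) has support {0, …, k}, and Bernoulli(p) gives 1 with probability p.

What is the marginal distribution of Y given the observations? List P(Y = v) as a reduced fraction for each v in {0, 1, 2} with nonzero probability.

Enumerate traces; 18 have nonzero weight after conditioning:
  (Z=0, V=1, U=0, W=2, Y=1, X=1) weight 2/1089
  (Z=0, V=1, U=0, W=3, Y=1, X=1) weight 2/1089
  (Z=0, V=1, U=0, W=4, Y=1, X=1) weight 2/1089
  (Z=0, V=2, U=1, W=2, Y=0, X=2) weight 2/3267
  (Z=0, V=2, U=1, W=3, Y=0, X=2) weight 2/3267
  (Z=0, V=2, U=1, W=4, Y=0, X=2) weight 2/3267
  (Z=1, V=1, U=0, W=2, Y=1, X=1) weight 2/891
  (Z=1, V=1, U=0, W=3, Y=1, X=1) weight 2/891
  … 10 more
Group by Y:
  weight(Y=0) = 5/726
  weight(Y=1) = 62/3267
Total weight = 5/726 + 62/3267 = 169/6534
P(Y=0 | obs) = 5/726 / 169/6534 = 45/169
P(Y=1 | obs) = 62/3267 / 169/6534 = 124/169

P(Y=0) = 45/169, P(Y=1) = 124/169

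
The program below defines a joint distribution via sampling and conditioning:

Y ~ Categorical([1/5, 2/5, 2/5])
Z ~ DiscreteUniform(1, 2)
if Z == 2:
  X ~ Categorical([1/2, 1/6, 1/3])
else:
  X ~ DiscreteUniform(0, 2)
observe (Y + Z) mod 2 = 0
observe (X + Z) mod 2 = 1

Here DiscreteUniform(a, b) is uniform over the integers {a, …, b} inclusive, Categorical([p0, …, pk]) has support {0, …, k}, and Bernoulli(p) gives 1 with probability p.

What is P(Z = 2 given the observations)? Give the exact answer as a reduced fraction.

P(Z = 2 | obs) = 3/11

Enumerate traces; 4 have nonzero weight after conditioning:
  (Y=0, Z=2, X=1) weight 1/60
  (Y=1, Z=1, X=0) weight 1/15
  (Y=1, Z=1, X=2) weight 1/15
  (Y=2, Z=2, X=1) weight 1/30
Group by Z:
  weight(Z=1) = 2/15
  weight(Z=2) = 1/20
Total weight = 2/15 + 1/20 = 11/60
P(Z=1 | obs) = 2/15 / 11/60 = 8/11
P(Z=2 | obs) = 1/20 / 11/60 = 3/11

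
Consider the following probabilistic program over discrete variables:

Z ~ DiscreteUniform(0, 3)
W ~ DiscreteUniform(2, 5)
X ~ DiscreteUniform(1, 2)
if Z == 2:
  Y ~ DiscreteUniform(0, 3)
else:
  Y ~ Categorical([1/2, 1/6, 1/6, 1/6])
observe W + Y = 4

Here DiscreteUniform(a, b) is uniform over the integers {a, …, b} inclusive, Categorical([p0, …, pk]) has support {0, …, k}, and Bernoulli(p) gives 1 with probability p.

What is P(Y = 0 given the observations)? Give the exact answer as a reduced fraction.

Enumerate traces; 24 have nonzero weight after conditioning:
  (Z=0, W=2, X=1, Y=2) weight 1/192
  (Z=0, W=2, X=2, Y=2) weight 1/192
  (Z=0, W=3, X=1, Y=1) weight 1/192
  (Z=0, W=3, X=2, Y=1) weight 1/192
  (Z=0, W=4, X=1, Y=0) weight 1/64
  (Z=0, W=4, X=2, Y=0) weight 1/64
  (Z=1, W=2, X=1, Y=2) weight 1/192
  (Z=1, W=2, X=2, Y=2) weight 1/192
  … 16 more
Group by Y:
  weight(Y=0) = 7/64
  weight(Y=1) = 3/64
  weight(Y=2) = 3/64
Total weight = 7/64 + 3/64 + 3/64 = 13/64
P(Y=0 | obs) = 7/64 / 13/64 = 7/13
P(Y=1 | obs) = 3/64 / 13/64 = 3/13
P(Y=2 | obs) = 3/64 / 13/64 = 3/13

P(Y = 0 | obs) = 7/13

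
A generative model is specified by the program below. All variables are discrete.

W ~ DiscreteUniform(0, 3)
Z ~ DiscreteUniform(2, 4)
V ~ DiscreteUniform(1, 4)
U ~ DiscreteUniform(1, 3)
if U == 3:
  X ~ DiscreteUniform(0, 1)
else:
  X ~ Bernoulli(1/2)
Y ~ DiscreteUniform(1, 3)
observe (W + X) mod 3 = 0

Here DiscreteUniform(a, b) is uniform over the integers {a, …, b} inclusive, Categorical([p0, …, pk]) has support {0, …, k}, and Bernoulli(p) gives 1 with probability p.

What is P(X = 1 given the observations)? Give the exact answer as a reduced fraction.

P(X = 1 | obs) = 1/3

Enumerate traces; 324 have nonzero weight after conditioning:
  (W=0, Z=2, V=1, U=1, X=0, Y=1) weight 1/864
  (W=0, Z=2, V=1, U=1, X=0, Y=2) weight 1/864
  (W=0, Z=2, V=1, U=1, X=0, Y=3) weight 1/864
  (W=0, Z=2, V=1, U=2, X=0, Y=1) weight 1/864
  (W=0, Z=2, V=1, U=2, X=0, Y=2) weight 1/864
  (W=0, Z=2, V=1, U=2, X=0, Y=3) weight 1/864
  (W=0, Z=2, V=1, U=3, X=0, Y=1) weight 1/864
  (W=0, Z=2, V=1, U=3, X=0, Y=2) weight 1/864
  (W=2, Z=2, V=1, U=1, X=1, Y=1) weight 1/864
  … 315 more
Group by X:
  weight(X=0) = 1/4
  weight(X=1) = 1/8
Total weight = 1/4 + 1/8 = 3/8
P(X=0 | obs) = 1/4 / 3/8 = 2/3
P(X=1 | obs) = 1/8 / 3/8 = 1/3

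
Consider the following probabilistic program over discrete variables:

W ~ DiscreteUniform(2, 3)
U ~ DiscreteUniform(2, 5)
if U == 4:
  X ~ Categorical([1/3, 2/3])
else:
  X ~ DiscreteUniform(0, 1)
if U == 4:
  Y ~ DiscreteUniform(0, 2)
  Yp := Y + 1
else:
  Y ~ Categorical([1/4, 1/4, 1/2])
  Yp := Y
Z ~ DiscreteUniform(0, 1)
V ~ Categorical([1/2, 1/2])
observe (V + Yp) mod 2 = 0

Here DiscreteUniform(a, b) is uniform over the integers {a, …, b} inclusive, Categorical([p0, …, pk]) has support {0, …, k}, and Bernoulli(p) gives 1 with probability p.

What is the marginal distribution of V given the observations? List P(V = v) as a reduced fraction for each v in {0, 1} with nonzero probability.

P(V=0) = 31/48, P(V=1) = 17/48

Enumerate traces; 96 have nonzero weight after conditioning:
  (W=2, U=2, X=0, Y=0, Z=0, V=0) weight 1/256
  (W=2, U=2, X=0, Y=0, Z=1, V=0) weight 1/256
  (W=2, U=2, X=0, Y=1, Z=0, V=1) weight 1/256
  (W=2, U=2, X=0, Y=1, Z=1, V=1) weight 1/256
  (W=2, U=2, X=0, Y=2, Z=0, V=0) weight 1/128
  (W=2, U=2, X=0, Y=2, Z=1, V=0) weight 1/128
  (W=2, U=2, X=1, Y=0, Z=0, V=0) weight 1/256
  (W=2, U=2, X=1, Y=0, Z=1, V=0) weight 1/256
  … 88 more
Group by V:
  weight(V=0) = 31/96
  weight(V=1) = 17/96
Total weight = 31/96 + 17/96 = 1/2
P(V=0 | obs) = 31/96 / 1/2 = 31/48
P(V=1 | obs) = 17/96 / 1/2 = 17/48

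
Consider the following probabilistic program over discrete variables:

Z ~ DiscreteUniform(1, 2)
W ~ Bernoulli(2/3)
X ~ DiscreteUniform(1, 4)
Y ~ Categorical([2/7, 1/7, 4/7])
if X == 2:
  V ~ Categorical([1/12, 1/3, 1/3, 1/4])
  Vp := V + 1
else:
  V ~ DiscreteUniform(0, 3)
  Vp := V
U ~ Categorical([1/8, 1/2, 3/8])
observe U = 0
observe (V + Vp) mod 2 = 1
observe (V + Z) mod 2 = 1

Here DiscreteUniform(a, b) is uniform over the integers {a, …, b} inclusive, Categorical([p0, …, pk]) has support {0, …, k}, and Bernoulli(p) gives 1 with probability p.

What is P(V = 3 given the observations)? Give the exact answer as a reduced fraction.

P(V = 3 | obs) = 1/4

Enumerate traces; 24 have nonzero weight after conditioning:
  (Z=1, W=0, X=2, Y=0, V=0, U=0) weight 1/8064
  (Z=1, W=0, X=2, Y=0, V=2, U=0) weight 1/2016
  (Z=1, W=0, X=2, Y=1, V=0, U=0) weight 1/16128
  (Z=1, W=0, X=2, Y=1, V=2, U=0) weight 1/4032
  (Z=1, W=0, X=2, Y=2, V=0, U=0) weight 1/4032
  (Z=1, W=0, X=2, Y=2, V=2, U=0) weight 1/1008
  (Z=1, W=1, X=2, Y=0, V=0, U=0) weight 1/4032
  (Z=1, W=1, X=2, Y=0, V=2, U=0) weight 1/1008
  (Z=2, W=0, X=2, Y=0, V=1, U=0) weight 1/2016
  (Z=2, W=0, X=2, Y=0, V=3, U=0) weight 1/2688
  … 14 more
Group by V:
  weight(V=0) = 1/768
  weight(V=1) = 1/192
  weight(V=2) = 1/192
  weight(V=3) = 1/256
Total weight = 1/768 + 1/192 + 1/192 + 1/256 = 1/64
P(V=0 | obs) = 1/768 / 1/64 = 1/12
P(V=1 | obs) = 1/192 / 1/64 = 1/3
P(V=2 | obs) = 1/192 / 1/64 = 1/3
P(V=3 | obs) = 1/256 / 1/64 = 1/4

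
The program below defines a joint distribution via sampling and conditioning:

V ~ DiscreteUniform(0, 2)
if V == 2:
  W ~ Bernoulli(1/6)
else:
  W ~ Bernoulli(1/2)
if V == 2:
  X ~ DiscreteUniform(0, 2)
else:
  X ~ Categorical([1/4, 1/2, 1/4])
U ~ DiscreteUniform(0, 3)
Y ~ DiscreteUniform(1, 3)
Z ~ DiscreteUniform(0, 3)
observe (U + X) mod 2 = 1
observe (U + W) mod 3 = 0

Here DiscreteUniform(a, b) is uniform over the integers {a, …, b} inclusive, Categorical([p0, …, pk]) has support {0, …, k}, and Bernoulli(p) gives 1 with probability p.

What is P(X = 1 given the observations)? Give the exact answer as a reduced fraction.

P(X = 1 | obs) = 24/43

Enumerate traces; 144 have nonzero weight after conditioning:
  (V=0, W=0, X=0, U=3, Y=1, Z=0) weight 1/1152
  (V=0, W=0, X=0, U=3, Y=1, Z=1) weight 1/1152
  (V=0, W=0, X=0, U=3, Y=1, Z=2) weight 1/1152
  (V=0, W=0, X=0, U=3, Y=1, Z=3) weight 1/1152
  (V=0, W=0, X=0, U=3, Y=2, Z=0) weight 1/1152
  (V=0, W=0, X=0, U=3, Y=2, Z=1) weight 1/1152
  (V=0, W=0, X=0, U=3, Y=2, Z=2) weight 1/1152
  (V=0, W=0, X=0, U=3, Y=2, Z=3) weight 1/1152
  (V=0, W=0, X=1, U=0, Y=1, Z=0) weight 1/576
  (V=0, W=0, X=2, U=3, Y=1, Z=0) weight 1/1152
  … 134 more
Group by X:
  weight(X=0) = 19/432
  weight(X=1) = 1/9
  weight(X=2) = 19/432
Total weight = 19/432 + 1/9 + 19/432 = 43/216
P(X=0 | obs) = 19/432 / 43/216 = 19/86
P(X=1 | obs) = 1/9 / 43/216 = 24/43
P(X=2 | obs) = 19/432 / 43/216 = 19/86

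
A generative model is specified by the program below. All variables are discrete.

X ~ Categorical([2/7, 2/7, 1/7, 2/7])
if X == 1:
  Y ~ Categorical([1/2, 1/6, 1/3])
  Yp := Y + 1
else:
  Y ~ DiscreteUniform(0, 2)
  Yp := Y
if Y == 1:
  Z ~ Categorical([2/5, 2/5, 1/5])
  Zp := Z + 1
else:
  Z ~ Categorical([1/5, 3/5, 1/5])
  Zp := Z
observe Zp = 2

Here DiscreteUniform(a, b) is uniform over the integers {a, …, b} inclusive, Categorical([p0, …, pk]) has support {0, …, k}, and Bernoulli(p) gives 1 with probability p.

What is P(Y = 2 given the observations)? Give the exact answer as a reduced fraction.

Enumerate traces; 12 have nonzero weight after conditioning:
  (X=0, Y=0, Z=2) weight 2/105
  (X=0, Y=1, Z=1) weight 4/105
  (X=0, Y=2, Z=2) weight 2/105
  (X=1, Y=0, Z=2) weight 1/35
  (X=1, Y=1, Z=1) weight 2/105
  (X=1, Y=2, Z=2) weight 2/105
  (X=2, Y=0, Z=2) weight 1/105
  (X=2, Y=1, Z=1) weight 2/105
  … 4 more
Group by Y:
  weight(Y=0) = 8/105
  weight(Y=1) = 4/35
  weight(Y=2) = 1/15
Total weight = 8/105 + 4/35 + 1/15 = 9/35
P(Y=0 | obs) = 8/105 / 9/35 = 8/27
P(Y=1 | obs) = 4/35 / 9/35 = 4/9
P(Y=2 | obs) = 1/15 / 9/35 = 7/27

P(Y = 2 | obs) = 7/27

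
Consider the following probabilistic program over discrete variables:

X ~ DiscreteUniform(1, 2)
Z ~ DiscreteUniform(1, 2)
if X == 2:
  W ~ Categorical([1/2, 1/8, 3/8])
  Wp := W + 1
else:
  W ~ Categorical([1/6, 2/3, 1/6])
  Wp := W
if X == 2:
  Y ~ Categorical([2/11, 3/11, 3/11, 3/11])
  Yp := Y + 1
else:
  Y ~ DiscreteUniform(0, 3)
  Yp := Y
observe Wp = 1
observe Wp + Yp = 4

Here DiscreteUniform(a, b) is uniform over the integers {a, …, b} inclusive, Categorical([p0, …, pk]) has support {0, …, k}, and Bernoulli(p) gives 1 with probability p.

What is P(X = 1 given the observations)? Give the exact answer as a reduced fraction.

P(X = 1 | obs) = 11/20

Enumerate traces; 4 have nonzero weight after conditioning:
  (X=1, Z=1, W=1, Y=3) weight 1/24
  (X=1, Z=2, W=1, Y=3) weight 1/24
  (X=2, Z=1, W=0, Y=2) weight 3/88
  (X=2, Z=2, W=0, Y=2) weight 3/88
Group by X:
  weight(X=1) = 1/12
  weight(X=2) = 3/44
Total weight = 1/12 + 3/44 = 5/33
P(X=1 | obs) = 1/12 / 5/33 = 11/20
P(X=2 | obs) = 3/44 / 5/33 = 9/20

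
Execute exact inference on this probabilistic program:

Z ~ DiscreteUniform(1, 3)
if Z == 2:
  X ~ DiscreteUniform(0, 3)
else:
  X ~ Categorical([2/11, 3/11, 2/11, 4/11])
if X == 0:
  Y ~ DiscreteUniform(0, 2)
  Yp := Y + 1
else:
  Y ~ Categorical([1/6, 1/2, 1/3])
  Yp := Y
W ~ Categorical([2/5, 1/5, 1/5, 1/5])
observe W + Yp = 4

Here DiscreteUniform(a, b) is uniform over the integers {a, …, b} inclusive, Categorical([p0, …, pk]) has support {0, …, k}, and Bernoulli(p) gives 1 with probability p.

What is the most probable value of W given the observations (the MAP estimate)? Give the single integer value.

Enumerate traces; 27 have nonzero weight after conditioning:
  (Z=1, X=0, Y=0, W=3) weight 2/495
  (Z=1, X=0, Y=1, W=2) weight 2/495
  (Z=1, X=0, Y=2, W=1) weight 2/495
  (Z=1, X=1, Y=1, W=3) weight 1/110
  (Z=1, X=1, Y=2, W=2) weight 1/165
  (Z=1, X=2, Y=1, W=3) weight 1/165
  (Z=1, X=2, Y=2, W=2) weight 2/495
  (Z=1, X=3, Y=1, W=3) weight 2/165
  … 19 more
Group by W:
  weight(W=1) = 3/220
  weight(W=2) = 1/15
  weight(W=3) = 41/440
Total weight = 3/220 + 1/15 + 41/440 = 229/1320
P(W=1 | obs) = 3/220 / 229/1320 = 18/229
P(W=2 | obs) = 1/15 / 229/1320 = 88/229
P(W=3 | obs) = 41/440 / 229/1320 = 123/229
argmax = 3

argmax_v P(W = v | obs) = 3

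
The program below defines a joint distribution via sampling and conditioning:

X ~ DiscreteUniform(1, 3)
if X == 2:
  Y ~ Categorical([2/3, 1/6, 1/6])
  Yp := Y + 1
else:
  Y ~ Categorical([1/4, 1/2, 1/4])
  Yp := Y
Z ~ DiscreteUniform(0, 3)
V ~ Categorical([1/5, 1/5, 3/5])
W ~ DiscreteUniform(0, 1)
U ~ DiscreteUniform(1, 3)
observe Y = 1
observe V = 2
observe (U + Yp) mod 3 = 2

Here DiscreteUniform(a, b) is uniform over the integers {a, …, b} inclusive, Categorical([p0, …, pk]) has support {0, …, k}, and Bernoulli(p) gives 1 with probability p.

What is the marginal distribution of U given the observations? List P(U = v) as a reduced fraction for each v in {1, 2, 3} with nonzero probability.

P(U=1) = 6/7, P(U=3) = 1/7

Enumerate traces; 24 have nonzero weight after conditioning:
  (X=1, Y=1, Z=0, V=2, W=0, U=1) weight 1/240
  (X=1, Y=1, Z=0, V=2, W=1, U=1) weight 1/240
  (X=1, Y=1, Z=1, V=2, W=0, U=1) weight 1/240
  (X=1, Y=1, Z=1, V=2, W=1, U=1) weight 1/240
  (X=1, Y=1, Z=2, V=2, W=0, U=1) weight 1/240
  (X=1, Y=1, Z=2, V=2, W=1, U=1) weight 1/240
  (X=1, Y=1, Z=3, V=2, W=0, U=1) weight 1/240
  (X=1, Y=1, Z=3, V=2, W=1, U=1) weight 1/240
  (X=2, Y=1, Z=0, V=2, W=0, U=3) weight 1/720
  … 15 more
Group by U:
  weight(U=1) = 1/15
  weight(U=3) = 1/90
Total weight = 1/15 + 1/90 = 7/90
P(U=1 | obs) = 1/15 / 7/90 = 6/7
P(U=3 | obs) = 1/90 / 7/90 = 1/7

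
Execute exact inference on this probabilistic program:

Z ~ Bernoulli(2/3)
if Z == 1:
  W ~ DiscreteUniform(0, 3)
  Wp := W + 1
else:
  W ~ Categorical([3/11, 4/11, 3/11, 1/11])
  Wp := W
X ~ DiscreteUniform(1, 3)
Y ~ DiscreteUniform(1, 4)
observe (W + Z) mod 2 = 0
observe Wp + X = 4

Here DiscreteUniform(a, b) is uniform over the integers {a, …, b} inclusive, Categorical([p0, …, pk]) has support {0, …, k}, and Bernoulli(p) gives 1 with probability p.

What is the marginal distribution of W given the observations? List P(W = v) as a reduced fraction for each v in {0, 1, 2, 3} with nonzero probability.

Enumerate traces; 8 have nonzero weight after conditioning:
  (Z=0, W=2, X=2, Y=1) weight 1/132
  (Z=0, W=2, X=2, Y=2) weight 1/132
  (Z=0, W=2, X=2, Y=3) weight 1/132
  (Z=0, W=2, X=2, Y=4) weight 1/132
  (Z=1, W=1, X=2, Y=1) weight 1/72
  (Z=1, W=1, X=2, Y=2) weight 1/72
  (Z=1, W=1, X=2, Y=3) weight 1/72
  (Z=1, W=1, X=2, Y=4) weight 1/72
Group by W:
  weight(W=1) = 1/18
  weight(W=2) = 1/33
Total weight = 1/18 + 1/33 = 17/198
P(W=1 | obs) = 1/18 / 17/198 = 11/17
P(W=2 | obs) = 1/33 / 17/198 = 6/17

P(W=1) = 11/17, P(W=2) = 6/17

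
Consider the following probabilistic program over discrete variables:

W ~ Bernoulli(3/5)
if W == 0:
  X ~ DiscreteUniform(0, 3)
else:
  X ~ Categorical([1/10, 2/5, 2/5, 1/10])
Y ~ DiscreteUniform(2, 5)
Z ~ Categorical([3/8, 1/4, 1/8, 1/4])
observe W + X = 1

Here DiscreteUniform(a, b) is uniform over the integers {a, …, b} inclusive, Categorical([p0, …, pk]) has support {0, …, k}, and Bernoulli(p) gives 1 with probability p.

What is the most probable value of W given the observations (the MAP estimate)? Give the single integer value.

Enumerate traces; 32 have nonzero weight after conditioning:
  (W=0, X=1, Y=2, Z=0) weight 3/320
  (W=0, X=1, Y=2, Z=1) weight 1/160
  (W=0, X=1, Y=2, Z=2) weight 1/320
  (W=0, X=1, Y=2, Z=3) weight 1/160
  (W=0, X=1, Y=3, Z=0) weight 3/320
  (W=0, X=1, Y=3, Z=1) weight 1/160
  (W=0, X=1, Y=3, Z=2) weight 1/320
  (W=0, X=1, Y=3, Z=3) weight 1/160
  (W=1, X=0, Y=2, Z=0) weight 9/1600
  … 23 more
Group by W:
  weight(W=0) = 1/10
  weight(W=1) = 3/50
Total weight = 1/10 + 3/50 = 4/25
P(W=0 | obs) = 1/10 / 4/25 = 5/8
P(W=1 | obs) = 3/50 / 4/25 = 3/8
argmax = 0

argmax_v P(W = v | obs) = 0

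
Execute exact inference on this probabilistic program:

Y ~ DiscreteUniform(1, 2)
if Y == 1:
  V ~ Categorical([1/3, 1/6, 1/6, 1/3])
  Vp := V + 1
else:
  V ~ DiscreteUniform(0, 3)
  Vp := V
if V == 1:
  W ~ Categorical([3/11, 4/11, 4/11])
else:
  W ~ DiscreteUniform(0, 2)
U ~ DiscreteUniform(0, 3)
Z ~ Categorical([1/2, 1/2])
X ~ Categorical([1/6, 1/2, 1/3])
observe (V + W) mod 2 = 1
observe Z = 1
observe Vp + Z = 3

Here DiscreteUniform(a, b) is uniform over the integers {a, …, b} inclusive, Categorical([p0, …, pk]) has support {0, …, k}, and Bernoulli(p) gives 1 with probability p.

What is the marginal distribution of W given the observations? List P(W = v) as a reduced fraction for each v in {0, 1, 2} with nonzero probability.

Enumerate traces; 36 have nonzero weight after conditioning:
  (Y=1, V=1, W=0, U=0, Z=1, X=0) weight 1/2112
  (Y=1, V=1, W=0, U=0, Z=1, X=1) weight 1/704
  (Y=1, V=1, W=0, U=0, Z=1, X=2) weight 1/1056
  (Y=1, V=1, W=0, U=1, Z=1, X=0) weight 1/2112
  (Y=1, V=1, W=0, U=1, Z=1, X=1) weight 1/704
  (Y=1, V=1, W=0, U=1, Z=1, X=2) weight 1/1056
  (Y=1, V=1, W=0, U=2, Z=1, X=0) weight 1/2112
  (Y=1, V=1, W=0, U=2, Z=1, X=1) weight 1/704
  (Y=1, V=1, W=2, U=0, Z=1, X=0) weight 1/1584
  (Y=2, V=2, W=1, U=0, Z=1, X=0) weight 1/1152
  … 26 more
Group by W:
  weight(W=0) = 1/88
  weight(W=1) = 1/48
  weight(W=2) = 1/66
Total weight = 1/88 + 1/48 + 1/66 = 25/528
P(W=0 | obs) = 1/88 / 25/528 = 6/25
P(W=1 | obs) = 1/48 / 25/528 = 11/25
P(W=2 | obs) = 1/66 / 25/528 = 8/25

P(W=0) = 6/25, P(W=1) = 11/25, P(W=2) = 8/25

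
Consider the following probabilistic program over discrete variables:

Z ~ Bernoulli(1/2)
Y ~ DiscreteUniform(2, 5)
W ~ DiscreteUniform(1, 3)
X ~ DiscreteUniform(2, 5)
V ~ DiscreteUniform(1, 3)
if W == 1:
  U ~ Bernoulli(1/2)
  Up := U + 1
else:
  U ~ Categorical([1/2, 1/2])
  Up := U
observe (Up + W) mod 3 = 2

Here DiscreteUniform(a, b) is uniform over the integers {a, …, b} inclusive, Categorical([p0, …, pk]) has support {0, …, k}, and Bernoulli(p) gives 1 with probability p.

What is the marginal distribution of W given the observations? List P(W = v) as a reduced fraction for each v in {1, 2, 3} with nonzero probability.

Enumerate traces; 192 have nonzero weight after conditioning:
  (Z=0, Y=2, W=1, X=2, V=1, U=0) weight 1/576
  (Z=0, Y=2, W=1, X=2, V=2, U=0) weight 1/576
  (Z=0, Y=2, W=1, X=2, V=3, U=0) weight 1/576
  (Z=0, Y=2, W=1, X=3, V=1, U=0) weight 1/576
  (Z=0, Y=2, W=1, X=3, V=2, U=0) weight 1/576
  (Z=0, Y=2, W=1, X=3, V=3, U=0) weight 1/576
  (Z=0, Y=2, W=1, X=4, V=1, U=0) weight 1/576
  (Z=0, Y=2, W=1, X=4, V=2, U=0) weight 1/576
  (Z=0, Y=2, W=2, X=2, V=1, U=0) weight 1/576
  … 183 more
Group by W:
  weight(W=1) = 1/6
  weight(W=2) = 1/6
Total weight = 1/6 + 1/6 = 1/3
P(W=1 | obs) = 1/6 / 1/3 = 1/2
P(W=2 | obs) = 1/6 / 1/3 = 1/2

P(W=1) = 1/2, P(W=2) = 1/2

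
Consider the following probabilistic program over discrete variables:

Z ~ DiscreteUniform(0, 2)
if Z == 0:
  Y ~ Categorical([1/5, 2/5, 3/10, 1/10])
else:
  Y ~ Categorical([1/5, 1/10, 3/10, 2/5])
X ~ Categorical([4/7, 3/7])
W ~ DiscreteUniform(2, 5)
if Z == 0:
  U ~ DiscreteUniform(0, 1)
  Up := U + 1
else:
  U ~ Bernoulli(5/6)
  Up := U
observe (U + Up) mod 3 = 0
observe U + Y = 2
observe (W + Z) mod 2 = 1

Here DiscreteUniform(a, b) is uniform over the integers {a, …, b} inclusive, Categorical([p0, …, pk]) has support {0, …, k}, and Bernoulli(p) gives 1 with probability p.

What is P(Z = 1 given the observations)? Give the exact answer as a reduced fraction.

Enumerate traces; 12 have nonzero weight after conditioning:
  (Z=0, Y=1, X=0, W=3, U=1) weight 1/105
  (Z=0, Y=1, X=0, W=5, U=1) weight 1/105
  (Z=0, Y=1, X=1, W=3, U=1) weight 1/140
  (Z=0, Y=1, X=1, W=5, U=1) weight 1/140
  (Z=1, Y=2, X=0, W=2, U=0) weight 1/420
  (Z=1, Y=2, X=0, W=4, U=0) weight 1/420
  (Z=1, Y=2, X=1, W=2, U=0) weight 1/560
  (Z=1, Y=2, X=1, W=4, U=0) weight 1/560
  (Z=2, Y=2, X=0, W=3, U=0) weight 1/420
  … 3 more
Group by Z:
  weight(Z=0) = 1/30
  weight(Z=1) = 1/120
  weight(Z=2) = 1/120
Total weight = 1/30 + 1/120 + 1/120 = 1/20
P(Z=0 | obs) = 1/30 / 1/20 = 2/3
P(Z=1 | obs) = 1/120 / 1/20 = 1/6
P(Z=2 | obs) = 1/120 / 1/20 = 1/6

P(Z = 1 | obs) = 1/6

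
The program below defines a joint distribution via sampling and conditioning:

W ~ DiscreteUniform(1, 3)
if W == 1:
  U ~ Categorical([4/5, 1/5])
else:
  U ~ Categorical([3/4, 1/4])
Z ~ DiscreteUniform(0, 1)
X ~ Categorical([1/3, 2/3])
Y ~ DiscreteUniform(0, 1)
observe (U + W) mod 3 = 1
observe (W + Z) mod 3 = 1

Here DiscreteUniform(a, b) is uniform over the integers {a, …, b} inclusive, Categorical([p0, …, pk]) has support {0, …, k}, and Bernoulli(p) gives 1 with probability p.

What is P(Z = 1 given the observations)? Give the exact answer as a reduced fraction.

P(Z = 1 | obs) = 5/21

Enumerate traces; 8 have nonzero weight after conditioning:
  (W=1, U=0, Z=0, X=0, Y=0) weight 1/45
  (W=1, U=0, Z=0, X=0, Y=1) weight 1/45
  (W=1, U=0, Z=0, X=1, Y=0) weight 2/45
  (W=1, U=0, Z=0, X=1, Y=1) weight 2/45
  (W=3, U=1, Z=1, X=0, Y=0) weight 1/144
  (W=3, U=1, Z=1, X=0, Y=1) weight 1/144
  (W=3, U=1, Z=1, X=1, Y=0) weight 1/72
  (W=3, U=1, Z=1, X=1, Y=1) weight 1/72
Group by Z:
  weight(Z=0) = 2/15
  weight(Z=1) = 1/24
Total weight = 2/15 + 1/24 = 7/40
P(Z=0 | obs) = 2/15 / 7/40 = 16/21
P(Z=1 | obs) = 1/24 / 7/40 = 5/21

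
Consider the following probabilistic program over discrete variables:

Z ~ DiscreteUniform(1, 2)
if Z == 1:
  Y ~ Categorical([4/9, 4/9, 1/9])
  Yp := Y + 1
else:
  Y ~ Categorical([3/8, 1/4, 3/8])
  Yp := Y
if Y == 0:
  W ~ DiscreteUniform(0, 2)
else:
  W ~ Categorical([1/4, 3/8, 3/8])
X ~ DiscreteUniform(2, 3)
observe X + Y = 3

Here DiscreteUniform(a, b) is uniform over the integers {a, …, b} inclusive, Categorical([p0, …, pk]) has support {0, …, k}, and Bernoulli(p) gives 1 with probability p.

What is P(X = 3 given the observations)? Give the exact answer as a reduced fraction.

Enumerate traces; 12 have nonzero weight after conditioning:
  (Z=1, Y=0, W=0, X=3) weight 1/27
  (Z=1, Y=0, W=1, X=3) weight 1/27
  (Z=1, Y=0, W=2, X=3) weight 1/27
  (Z=1, Y=1, W=0, X=2) weight 1/36
  (Z=1, Y=1, W=1, X=2) weight 1/24
  (Z=1, Y=1, W=2, X=2) weight 1/24
  (Z=2, Y=0, W=0, X=3) weight 1/32
  (Z=2, Y=0, W=1, X=3) weight 1/32
  … 4 more
Group by X:
  weight(X=2) = 25/144
  weight(X=3) = 59/288
Total weight = 25/144 + 59/288 = 109/288
P(X=2 | obs) = 25/144 / 109/288 = 50/109
P(X=3 | obs) = 59/288 / 109/288 = 59/109

P(X = 3 | obs) = 59/109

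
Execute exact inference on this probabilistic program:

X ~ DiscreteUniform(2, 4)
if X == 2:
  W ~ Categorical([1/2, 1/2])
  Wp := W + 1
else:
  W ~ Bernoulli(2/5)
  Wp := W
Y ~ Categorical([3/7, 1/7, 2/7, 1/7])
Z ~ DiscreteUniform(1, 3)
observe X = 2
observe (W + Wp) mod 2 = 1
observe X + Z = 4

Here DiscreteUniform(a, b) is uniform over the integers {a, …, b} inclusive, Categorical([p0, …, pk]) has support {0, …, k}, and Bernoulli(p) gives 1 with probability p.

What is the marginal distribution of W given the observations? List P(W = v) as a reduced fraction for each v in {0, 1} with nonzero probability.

Enumerate traces; 8 have nonzero weight after conditioning:
  (X=2, W=0, Y=0, Z=2) weight 1/42
  (X=2, W=0, Y=1, Z=2) weight 1/126
  (X=2, W=0, Y=2, Z=2) weight 1/63
  (X=2, W=0, Y=3, Z=2) weight 1/126
  (X=2, W=1, Y=0, Z=2) weight 1/42
  (X=2, W=1, Y=1, Z=2) weight 1/126
  (X=2, W=1, Y=2, Z=2) weight 1/63
  (X=2, W=1, Y=3, Z=2) weight 1/126
Group by W:
  weight(W=0) = 1/18
  weight(W=1) = 1/18
Total weight = 1/18 + 1/18 = 1/9
P(W=0 | obs) = 1/18 / 1/9 = 1/2
P(W=1 | obs) = 1/18 / 1/9 = 1/2

P(W=0) = 1/2, P(W=1) = 1/2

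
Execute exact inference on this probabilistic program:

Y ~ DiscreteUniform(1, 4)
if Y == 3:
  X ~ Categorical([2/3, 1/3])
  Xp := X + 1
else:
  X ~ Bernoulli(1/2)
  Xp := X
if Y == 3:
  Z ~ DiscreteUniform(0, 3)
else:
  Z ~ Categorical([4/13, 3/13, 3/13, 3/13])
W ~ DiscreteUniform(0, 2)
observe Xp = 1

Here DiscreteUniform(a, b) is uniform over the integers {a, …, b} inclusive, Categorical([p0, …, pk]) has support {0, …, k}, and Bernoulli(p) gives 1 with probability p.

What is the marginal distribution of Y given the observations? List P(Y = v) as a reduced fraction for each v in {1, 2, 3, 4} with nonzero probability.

P(Y=1) = 3/13, P(Y=2) = 3/13, P(Y=3) = 4/13, P(Y=4) = 3/13

Enumerate traces; 48 have nonzero weight after conditioning:
  (Y=1, X=1, Z=0, W=0) weight 1/78
  (Y=1, X=1, Z=0, W=1) weight 1/78
  (Y=1, X=1, Z=0, W=2) weight 1/78
  (Y=1, X=1, Z=1, W=0) weight 1/104
  (Y=1, X=1, Z=1, W=1) weight 1/104
  (Y=1, X=1, Z=1, W=2) weight 1/104
  (Y=1, X=1, Z=2, W=0) weight 1/104
  (Y=1, X=1, Z=2, W=1) weight 1/104
  (Y=2, X=1, Z=0, W=0) weight 1/78
  (Y=3, X=0, Z=0, W=0) weight 1/72
  … 38 more
Group by Y:
  weight(Y=1) = 1/8
  weight(Y=2) = 1/8
  weight(Y=3) = 1/6
  weight(Y=4) = 1/8
Total weight = 1/8 + 1/8 + 1/6 + 1/8 = 13/24
P(Y=1 | obs) = 1/8 / 13/24 = 3/13
P(Y=2 | obs) = 1/8 / 13/24 = 3/13
P(Y=3 | obs) = 1/6 / 13/24 = 4/13
P(Y=4 | obs) = 1/8 / 13/24 = 3/13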